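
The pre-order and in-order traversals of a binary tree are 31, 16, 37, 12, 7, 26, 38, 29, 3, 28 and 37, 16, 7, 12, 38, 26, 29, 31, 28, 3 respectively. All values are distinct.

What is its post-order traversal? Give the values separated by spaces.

The first element of pre-order is the root; it splits in-order into left and right subtrees.
Root 31: left subtree has 7 nodes {37, 16, 7, 12, 38, 26, 29}, right has 2 {28, 3}.
  Root 16: left subtree has 1 node {37}, right has 5 {7, 12, 38, 26, 29}.
    Root 12: left subtree has 1 node {7}, right has 3 {38, 26, 29}.
      Root 26: left subtree has 1 node {38}, right has 1 {29}.
  Root 3: left subtree has 1 node {28}, right has 0 { }.

37 7 38 29 26 12 16 28 3 31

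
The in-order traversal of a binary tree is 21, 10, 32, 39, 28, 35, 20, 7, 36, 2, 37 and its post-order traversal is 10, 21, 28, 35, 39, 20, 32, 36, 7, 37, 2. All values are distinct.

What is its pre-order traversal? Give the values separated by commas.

2, 7, 32, 21, 10, 20, 39, 35, 28, 36, 37

The last element of post-order is the root; it splits in-order into left and right subtrees.
Root 2: left subtree has 9 nodes {21, 10, 32, 39, 28, 35, 20, 7, 36}, right has 1 {37}.
  Root 7: left subtree has 7 nodes {21, 10, 32, 39, 28, 35, 20}, right has 1 {36}.
    Root 32: left subtree has 2 nodes {21, 10}, right has 4 {39, 28, 35, 20}.
      Root 21: left subtree has 0 nodes { }, right has 1 {10}.
      Root 20: left subtree has 3 nodes {39, 28, 35}, right has 0 { }.
        Root 39: left subtree has 0 nodes { }, right has 2 {28, 35}.
          Root 35: left subtree has 1 node {28}, right has 0 { }.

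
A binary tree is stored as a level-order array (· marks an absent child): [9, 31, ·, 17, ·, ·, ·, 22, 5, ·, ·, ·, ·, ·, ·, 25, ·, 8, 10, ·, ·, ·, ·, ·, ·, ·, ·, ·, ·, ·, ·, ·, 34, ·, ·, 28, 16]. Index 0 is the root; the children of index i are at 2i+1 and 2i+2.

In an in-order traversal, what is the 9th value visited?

10

In-order visits the left subtree, then the node, then the right subtree.
At 9: go left to 31.
  At 31: go left to 17.
    At 17: go left to 22.
      At 22: go left to 25.
        At 25: no left child.
        Visit 25.
        At 25: go right to 34.
          34 is a leaf — visit 34.
      Visit 22.
      At 22: no right child.
    Visit 17.
    At 17: go right to 5.
      At 5: go left to 8.
        At 8: go left to 28.
          28 is a leaf — visit 28.
        Visit 8.
        At 8: go right to 16.
          16 is a leaf — visit 16.
      Visit 5.
      At 5: go right to 10.
        10 is a leaf — visit 10.
  Visit 31.
  At 31: no right child.
Visit 9.
At 9: no right child.
Full in-order sequence: 25, 34, 22, 17, 28, 8, 16, 5, 10, 31, 9.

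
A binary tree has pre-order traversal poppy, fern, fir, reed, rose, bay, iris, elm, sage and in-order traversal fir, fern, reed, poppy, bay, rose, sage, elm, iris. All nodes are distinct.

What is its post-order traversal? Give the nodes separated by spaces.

The first element of pre-order is the root; it splits in-order into left and right subtrees.
Root poppy: left subtree has 3 nodes {fir, fern, reed}, right has 5 {bay, rose, sage, elm, iris}.
  Root fern: left subtree has 1 node {fir}, right has 1 {reed}.
  Root rose: left subtree has 1 node {bay}, right has 3 {sage, elm, iris}.
    Root iris: left subtree has 2 nodes {sage, elm}, right has 0 { }.
      Root elm: left subtree has 1 node {sage}, right has 0 { }.

fir reed fern bay sage elm iris rose poppy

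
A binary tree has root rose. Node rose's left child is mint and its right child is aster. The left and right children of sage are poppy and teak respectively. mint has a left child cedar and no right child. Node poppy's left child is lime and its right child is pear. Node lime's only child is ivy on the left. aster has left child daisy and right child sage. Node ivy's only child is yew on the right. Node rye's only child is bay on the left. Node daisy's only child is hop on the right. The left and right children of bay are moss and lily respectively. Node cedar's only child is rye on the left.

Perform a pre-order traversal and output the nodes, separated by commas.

rose, mint, cedar, rye, bay, moss, lily, aster, daisy, hop, sage, poppy, lime, ivy, yew, pear, teak

Pre-order visits the node, then its left subtree, then its right subtree.
Visit rose.
At rose: go left to mint.
  Visit mint.
  At mint: go left to cedar.
    Visit cedar.
    At cedar: go left to rye.
      Visit rye.
      At rye: go left to bay.
        Visit bay.
        At bay: go left to moss.
          moss is a leaf — visit moss.
        At bay: go right to lily.
          lily is a leaf — visit lily.
      At rye: no right child.
    At cedar: no right child.
  At mint: no right child.
At rose: go right to aster.
  Visit aster.
  At aster: go left to daisy.
    Visit daisy.
    At daisy: no left child.
    At daisy: go right to hop.
      hop is a leaf — visit hop.
  At aster: go right to sage.
    Visit sage.
    At sage: go left to poppy.
      Visit poppy.
      At poppy: go left to lime.
        Visit lime.
        At lime: go left to ivy.
          Visit ivy.
          At ivy: no left child.
          At ivy: go right to yew.
            yew is a leaf — visit yew.
        At lime: no right child.
      At poppy: go right to pear.
        pear is a leaf — visit pear.
    At sage: go right to teak.
      teak is a leaf — visit teak.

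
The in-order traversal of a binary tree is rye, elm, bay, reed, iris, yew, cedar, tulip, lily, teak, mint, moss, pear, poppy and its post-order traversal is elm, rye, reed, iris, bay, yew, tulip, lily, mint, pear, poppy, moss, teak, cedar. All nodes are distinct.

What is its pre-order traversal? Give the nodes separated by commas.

The last element of post-order is the root; it splits in-order into left and right subtrees.
Root cedar: left subtree has 6 nodes {rye, elm, bay, reed, iris, yew}, right has 7 {tulip, lily, teak, mint, moss, pear, poppy}.
  Root yew: left subtree has 5 nodes {rye, elm, bay, reed, iris}, right has 0 { }.
    Root bay: left subtree has 2 nodes {rye, elm}, right has 2 {reed, iris}.
      Root rye: left subtree has 0 nodes { }, right has 1 {elm}.
      Root iris: left subtree has 1 node {reed}, right has 0 { }.
  Root teak: left subtree has 2 nodes {tulip, lily}, right has 4 {mint, moss, pear, poppy}.
    Root lily: left subtree has 1 node {tulip}, right has 0 { }.
    Root moss: left subtree has 1 node {mint}, right has 2 {pear, poppy}.
      Root poppy: left subtree has 1 node {pear}, right has 0 { }.

cedar, yew, bay, rye, elm, iris, reed, teak, lily, tulip, moss, mint, poppy, pear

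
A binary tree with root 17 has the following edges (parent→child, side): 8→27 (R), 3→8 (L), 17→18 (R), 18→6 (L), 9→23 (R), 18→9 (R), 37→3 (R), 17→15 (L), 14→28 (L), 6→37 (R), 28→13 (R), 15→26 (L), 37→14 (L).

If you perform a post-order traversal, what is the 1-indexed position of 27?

Post-order visits the left subtree, then the right subtree, then the node.
At 17: go left to 15.
  At 15: go left to 26.
    26 is a leaf — visit 26.
  At 15: no right child.
  Visit 15.
At 17: go right to 18.
  At 18: go left to 6.
    At 6: no left child.
    At 6: go right to 37.
      At 37: go left to 14.
        At 14: go left to 28.
          At 28: no left child.
          At 28: go right to 13.
            13 is a leaf — visit 13.
          Visit 28.
        At 14: no right child.
        Visit 14.
      At 37: go right to 3.
        At 3: go left to 8.
          At 8: no left child.
          At 8: go right to 27.
            27 is a leaf — visit 27.
          Visit 8.
        At 3: no right child.
        Visit 3.
      Visit 37.
    Visit 6.
  At 18: go right to 9.
    At 9: no left child.
    At 9: go right to 23.
      23 is a leaf — visit 23.
    Visit 9.
  Visit 18.
Visit 17.
Full post-order sequence: 26, 15, 13, 28, 14, 27, 8, 3, 37, 6, 23, 9, 18, 17.

6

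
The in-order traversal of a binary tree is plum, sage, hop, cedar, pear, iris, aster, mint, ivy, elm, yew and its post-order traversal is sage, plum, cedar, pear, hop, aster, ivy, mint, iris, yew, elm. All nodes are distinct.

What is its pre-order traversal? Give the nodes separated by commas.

elm, iris, hop, plum, sage, pear, cedar, mint, aster, ivy, yew

The last element of post-order is the root; it splits in-order into left and right subtrees.
Root elm: left subtree has 9 nodes {plum, sage, hop, cedar, pear, iris, aster, mint, ivy}, right has 1 {yew}.
  Root iris: left subtree has 5 nodes {plum, sage, hop, cedar, pear}, right has 3 {aster, mint, ivy}.
    Root hop: left subtree has 2 nodes {plum, sage}, right has 2 {cedar, pear}.
      Root plum: left subtree has 0 nodes { }, right has 1 {sage}.
      Root pear: left subtree has 1 node {cedar}, right has 0 { }.
    Root mint: left subtree has 1 node {aster}, right has 1 {ivy}.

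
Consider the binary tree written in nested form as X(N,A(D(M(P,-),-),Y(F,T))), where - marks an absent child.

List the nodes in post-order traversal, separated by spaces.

Post-order visits the left subtree, then the right subtree, then the node.
At X: go left to N.
  N is a leaf — visit N.
At X: go right to A.
  At A: go left to D.
    At D: go left to M.
      At M: go left to P.
        P is a leaf — visit P.
      At M: no right child.
      Visit M.
    At D: no right child.
    Visit D.
  At A: go right to Y.
    At Y: go left to F.
      F is a leaf — visit F.
    At Y: go right to T.
      T is a leaf — visit T.
    Visit Y.
  Visit A.
Visit X.

N P M D F T Y A X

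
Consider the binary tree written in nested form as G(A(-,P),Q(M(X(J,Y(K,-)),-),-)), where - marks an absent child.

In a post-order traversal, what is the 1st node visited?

Post-order visits the left subtree, then the right subtree, then the node.
At G: go left to A.
  At A: no left child.
  At A: go right to P.
    P is a leaf — visit P.
  Visit A.
At G: go right to Q.
  At Q: go left to M.
    At M: go left to X.
      At X: go left to J.
        J is a leaf — visit J.
      At X: go right to Y.
        At Y: go left to K.
          K is a leaf — visit K.
        At Y: no right child.
        Visit Y.
      Visit X.
    At M: no right child.
    Visit M.
  At Q: no right child.
  Visit Q.
Visit G.
Full post-order sequence: P, A, J, K, Y, X, M, Q, G.

P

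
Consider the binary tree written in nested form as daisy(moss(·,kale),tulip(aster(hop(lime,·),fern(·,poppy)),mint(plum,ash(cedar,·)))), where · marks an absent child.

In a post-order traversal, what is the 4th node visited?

Post-order visits the left subtree, then the right subtree, then the node.
At daisy: go left to moss.
  At moss: no left child.
  At moss: go right to kale.
    kale is a leaf — visit kale.
  Visit moss.
At daisy: go right to tulip.
  At tulip: go left to aster.
    At aster: go left to hop.
      At hop: go left to lime.
        lime is a leaf — visit lime.
      At hop: no right child.
      Visit hop.
    At aster: go right to fern.
      At fern: no left child.
      At fern: go right to poppy.
        poppy is a leaf — visit poppy.
      Visit fern.
    Visit aster.
  At tulip: go right to mint.
    At mint: go left to plum.
      plum is a leaf — visit plum.
    At mint: go right to ash.
      At ash: go left to cedar.
        cedar is a leaf — visit cedar.
      At ash: no right child.
      Visit ash.
    Visit mint.
  Visit tulip.
Visit daisy.
Full post-order sequence: kale, moss, lime, hop, poppy, fern, aster, plum, cedar, ash, mint, tulip, daisy.

hop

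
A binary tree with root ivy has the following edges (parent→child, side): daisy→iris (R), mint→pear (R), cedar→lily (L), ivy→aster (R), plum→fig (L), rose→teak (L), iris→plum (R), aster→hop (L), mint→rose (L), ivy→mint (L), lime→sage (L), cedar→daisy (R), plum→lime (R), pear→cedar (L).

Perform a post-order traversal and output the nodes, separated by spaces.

teak rose lily fig sage lime plum iris daisy cedar pear mint hop aster ivy

Post-order visits the left subtree, then the right subtree, then the node.
At ivy: go left to mint.
  At mint: go left to rose.
    At rose: go left to teak.
      teak is a leaf — visit teak.
    At rose: no right child.
    Visit rose.
  At mint: go right to pear.
    At pear: go left to cedar.
      At cedar: go left to lily.
        lily is a leaf — visit lily.
      At cedar: go right to daisy.
        At daisy: no left child.
        At daisy: go right to iris.
          At iris: no left child.
          At iris: go right to plum.
            At plum: go left to fig.
              fig is a leaf — visit fig.
            At plum: go right to lime.
              At lime: go left to sage.
                sage is a leaf — visit sage.
              At lime: no right child.
              Visit lime.
            Visit plum.
          Visit iris.
        Visit daisy.
      Visit cedar.
    At pear: no right child.
    Visit pear.
  Visit mint.
At ivy: go right to aster.
  At aster: go left to hop.
    hop is a leaf — visit hop.
  At aster: no right child.
  Visit aster.
Visit ivy.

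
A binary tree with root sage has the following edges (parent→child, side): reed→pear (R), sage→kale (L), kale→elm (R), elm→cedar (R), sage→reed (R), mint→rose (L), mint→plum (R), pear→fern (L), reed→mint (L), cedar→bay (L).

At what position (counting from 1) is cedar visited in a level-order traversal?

Level-order visits nodes level by level from the root, left to right within each level.
Level 0: sage
Level 1: kale, reed
Level 2: elm, mint, pear
Level 3: cedar, rose, plum, fern
Level 4: bay
Full level-order sequence: sage, kale, reed, elm, mint, pear, cedar, rose, plum, fern, bay.

7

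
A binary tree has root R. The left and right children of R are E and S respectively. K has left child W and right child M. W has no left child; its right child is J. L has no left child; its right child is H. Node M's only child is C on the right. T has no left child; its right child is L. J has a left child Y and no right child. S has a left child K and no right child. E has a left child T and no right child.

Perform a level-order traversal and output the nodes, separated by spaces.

R E S T K L W M H J C Y

Level-order visits nodes level by level from the root, left to right within each level.
Level 0: R
Level 1: E, S
Level 2: T, K
Level 3: L, W, M
Level 4: H, J, C
Level 5: Y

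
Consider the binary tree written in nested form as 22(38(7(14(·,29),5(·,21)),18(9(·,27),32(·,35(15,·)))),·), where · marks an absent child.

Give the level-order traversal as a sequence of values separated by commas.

22, 38, 7, 18, 14, 5, 9, 32, 29, 21, 27, 35, 15

Level-order visits nodes level by level from the root, left to right within each level.
Level 0: 22
Level 1: 38
Level 2: 7, 18
Level 3: 14, 5, 9, 32
Level 4: 29, 21, 27, 35
Level 5: 15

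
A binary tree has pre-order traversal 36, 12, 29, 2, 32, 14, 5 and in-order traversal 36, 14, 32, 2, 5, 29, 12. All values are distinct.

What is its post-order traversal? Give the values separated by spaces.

14 32 5 2 29 12 36

The first element of pre-order is the root; it splits in-order into left and right subtrees.
Root 36: left subtree has 0 nodes { }, right has 6 {14, 32, 2, 5, 29, 12}.
  Root 12: left subtree has 5 nodes {14, 32, 2, 5, 29}, right has 0 { }.
    Root 29: left subtree has 4 nodes {14, 32, 2, 5}, right has 0 { }.
      Root 2: left subtree has 2 nodes {14, 32}, right has 1 {5}.
        Root 32: left subtree has 1 node {14}, right has 0 { }.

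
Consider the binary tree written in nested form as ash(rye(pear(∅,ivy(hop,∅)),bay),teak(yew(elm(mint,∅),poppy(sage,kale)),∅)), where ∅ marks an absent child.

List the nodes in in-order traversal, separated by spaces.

pear hop ivy rye bay ash mint elm yew sage poppy kale teak

In-order visits the left subtree, then the node, then the right subtree.
At ash: go left to rye.
  At rye: go left to pear.
    At pear: no left child.
    Visit pear.
    At pear: go right to ivy.
      At ivy: go left to hop.
        hop is a leaf — visit hop.
      Visit ivy.
      At ivy: no right child.
  Visit rye.
  At rye: go right to bay.
    bay is a leaf — visit bay.
Visit ash.
At ash: go right to teak.
  At teak: go left to yew.
    At yew: go left to elm.
      At elm: go left to mint.
        mint is a leaf — visit mint.
      Visit elm.
      At elm: no right child.
    Visit yew.
    At yew: go right to poppy.
      At poppy: go left to sage.
        sage is a leaf — visit sage.
      Visit poppy.
      At poppy: go right to kale.
        kale is a leaf — visit kale.
  Visit teak.
  At teak: no right child.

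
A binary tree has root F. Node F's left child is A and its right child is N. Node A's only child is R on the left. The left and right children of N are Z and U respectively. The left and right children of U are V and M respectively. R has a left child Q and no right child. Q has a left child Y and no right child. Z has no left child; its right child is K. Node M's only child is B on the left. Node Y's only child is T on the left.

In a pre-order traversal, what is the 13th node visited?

B

Pre-order visits the node, then its left subtree, then its right subtree.
Visit F.
At F: go left to A.
  Visit A.
  At A: go left to R.
    Visit R.
    At R: go left to Q.
      Visit Q.
      At Q: go left to Y.
        Visit Y.
        At Y: go left to T.
          T is a leaf — visit T.
        At Y: no right child.
      At Q: no right child.
    At R: no right child.
  At A: no right child.
At F: go right to N.
  Visit N.
  At N: go left to Z.
    Visit Z.
    At Z: no left child.
    At Z: go right to K.
      K is a leaf — visit K.
  At N: go right to U.
    Visit U.
    At U: go left to V.
      V is a leaf — visit V.
    At U: go right to M.
      Visit M.
      At M: go left to B.
        B is a leaf — visit B.
      At M: no right child.
Full pre-order sequence: F, A, R, Q, Y, T, N, Z, K, U, V, M, B.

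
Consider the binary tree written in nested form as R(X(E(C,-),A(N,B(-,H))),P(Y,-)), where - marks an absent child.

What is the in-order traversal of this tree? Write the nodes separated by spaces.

In-order visits the left subtree, then the node, then the right subtree.
At R: go left to X.
  At X: go left to E.
    At E: go left to C.
      C is a leaf — visit C.
    Visit E.
    At E: no right child.
  Visit X.
  At X: go right to A.
    At A: go left to N.
      N is a leaf — visit N.
    Visit A.
    At A: go right to B.
      At B: no left child.
      Visit B.
      At B: go right to H.
        H is a leaf — visit H.
Visit R.
At R: go right to P.
  At P: go left to Y.
    Y is a leaf — visit Y.
  Visit P.
  At P: no right child.

C E X N A B H R Y P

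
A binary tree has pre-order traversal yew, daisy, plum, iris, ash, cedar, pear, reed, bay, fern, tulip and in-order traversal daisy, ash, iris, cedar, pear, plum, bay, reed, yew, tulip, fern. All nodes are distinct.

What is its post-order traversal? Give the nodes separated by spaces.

The first element of pre-order is the root; it splits in-order into left and right subtrees.
Root yew: left subtree has 8 nodes {daisy, ash, iris, cedar, pear, plum, bay, reed}, right has 2 {tulip, fern}.
  Root daisy: left subtree has 0 nodes { }, right has 7 {ash, iris, cedar, pear, plum, bay, reed}.
    Root plum: left subtree has 4 nodes {ash, iris, cedar, pear}, right has 2 {bay, reed}.
      Root iris: left subtree has 1 node {ash}, right has 2 {cedar, pear}.
        Root cedar: left subtree has 0 nodes { }, right has 1 {pear}.
      Root reed: left subtree has 1 node {bay}, right has 0 { }.
  Root fern: left subtree has 1 node {tulip}, right has 0 { }.

ash pear cedar iris bay reed plum daisy tulip fern yew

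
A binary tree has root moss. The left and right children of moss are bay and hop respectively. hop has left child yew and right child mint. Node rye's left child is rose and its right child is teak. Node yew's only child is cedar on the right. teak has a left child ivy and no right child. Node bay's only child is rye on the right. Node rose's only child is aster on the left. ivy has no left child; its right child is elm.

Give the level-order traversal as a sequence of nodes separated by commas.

moss, bay, hop, rye, yew, mint, rose, teak, cedar, aster, ivy, elm

Level-order visits nodes level by level from the root, left to right within each level.
Level 0: moss
Level 1: bay, hop
Level 2: rye, yew, mint
Level 3: rose, teak, cedar
Level 4: aster, ivy
Level 5: elm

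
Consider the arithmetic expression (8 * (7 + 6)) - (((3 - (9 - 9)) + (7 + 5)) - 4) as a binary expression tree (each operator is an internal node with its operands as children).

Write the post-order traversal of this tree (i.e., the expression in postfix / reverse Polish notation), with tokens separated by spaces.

Post-order on an expression tree gives postfix notation: for each operator, emit left operand, right operand, then the operator.

8 7 6 + * 3 9 9 - - 7 5 + + 4 - -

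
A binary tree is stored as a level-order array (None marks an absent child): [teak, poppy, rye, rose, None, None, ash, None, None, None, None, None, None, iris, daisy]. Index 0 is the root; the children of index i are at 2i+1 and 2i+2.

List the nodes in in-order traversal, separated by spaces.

rose poppy teak rye iris ash daisy

In-order visits the left subtree, then the node, then the right subtree.
At teak: go left to poppy.
  At poppy: go left to rose.
    rose is a leaf — visit rose.
  Visit poppy.
  At poppy: no right child.
Visit teak.
At teak: go right to rye.
  At rye: no left child.
  Visit rye.
  At rye: go right to ash.
    At ash: go left to iris.
      iris is a leaf — visit iris.
    Visit ash.
    At ash: go right to daisy.
      daisy is a leaf — visit daisy.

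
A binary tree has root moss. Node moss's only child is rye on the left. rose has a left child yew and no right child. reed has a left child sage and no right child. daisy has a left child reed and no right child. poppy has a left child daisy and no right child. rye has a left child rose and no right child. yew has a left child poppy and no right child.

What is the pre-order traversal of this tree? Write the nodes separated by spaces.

moss rye rose yew poppy daisy reed sage

Pre-order visits the node, then its left subtree, then its right subtree.
Visit moss.
At moss: go left to rye.
  Visit rye.
  At rye: go left to rose.
    Visit rose.
    At rose: go left to yew.
      Visit yew.
      At yew: go left to poppy.
        Visit poppy.
        At poppy: go left to daisy.
          Visit daisy.
          At daisy: go left to reed.
            Visit reed.
            At reed: go left to sage.
              sage is a leaf — visit sage.
            At reed: no right child.
          At daisy: no right child.
        At poppy: no right child.
      At yew: no right child.
    At rose: no right child.
  At rye: no right child.
At moss: no right child.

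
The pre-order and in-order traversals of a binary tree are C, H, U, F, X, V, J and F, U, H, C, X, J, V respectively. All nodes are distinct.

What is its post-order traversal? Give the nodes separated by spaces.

The first element of pre-order is the root; it splits in-order into left and right subtrees.
Root C: left subtree has 3 nodes {F, U, H}, right has 3 {X, J, V}.
  Root H: left subtree has 2 nodes {F, U}, right has 0 { }.
    Root U: left subtree has 1 node {F}, right has 0 { }.
  Root X: left subtree has 0 nodes { }, right has 2 {J, V}.
    Root V: left subtree has 1 node {J}, right has 0 { }.

F U H J V X C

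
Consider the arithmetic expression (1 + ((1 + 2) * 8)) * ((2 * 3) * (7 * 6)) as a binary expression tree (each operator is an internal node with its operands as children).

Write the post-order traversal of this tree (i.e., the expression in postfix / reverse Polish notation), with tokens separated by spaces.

Post-order on an expression tree gives postfix notation: for each operator, emit left operand, right operand, then the operator.

1 1 2 + 8 * + 2 3 * 7 6 * * *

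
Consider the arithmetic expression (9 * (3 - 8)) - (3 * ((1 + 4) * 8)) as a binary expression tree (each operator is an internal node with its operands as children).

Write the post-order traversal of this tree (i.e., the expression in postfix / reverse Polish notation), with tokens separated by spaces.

Post-order on an expression tree gives postfix notation: for each operator, emit left operand, right operand, then the operator.

9 3 8 - * 3 1 4 + 8 * * -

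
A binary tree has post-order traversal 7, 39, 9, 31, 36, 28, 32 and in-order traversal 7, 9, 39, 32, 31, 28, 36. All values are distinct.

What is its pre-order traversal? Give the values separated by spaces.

32 9 7 39 28 31 36

The last element of post-order is the root; it splits in-order into left and right subtrees.
Root 32: left subtree has 3 nodes {7, 9, 39}, right has 3 {31, 28, 36}.
  Root 9: left subtree has 1 node {7}, right has 1 {39}.
  Root 28: left subtree has 1 node {31}, right has 1 {36}.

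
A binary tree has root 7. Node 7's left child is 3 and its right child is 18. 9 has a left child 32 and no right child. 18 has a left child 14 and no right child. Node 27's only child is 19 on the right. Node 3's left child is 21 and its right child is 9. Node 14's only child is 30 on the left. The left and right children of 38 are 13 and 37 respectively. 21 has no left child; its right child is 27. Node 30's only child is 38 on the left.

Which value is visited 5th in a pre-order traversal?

19

Pre-order visits the node, then its left subtree, then its right subtree.
Visit 7.
At 7: go left to 3.
  Visit 3.
  At 3: go left to 21.
    Visit 21.
    At 21: no left child.
    At 21: go right to 27.
      Visit 27.
      At 27: no left child.
      At 27: go right to 19.
        19 is a leaf — visit 19.
  At 3: go right to 9.
    Visit 9.
    At 9: go left to 32.
      32 is a leaf — visit 32.
    At 9: no right child.
At 7: go right to 18.
  Visit 18.
  At 18: go left to 14.
    Visit 14.
    At 14: go left to 30.
      Visit 30.
      At 30: go left to 38.
        Visit 38.
        At 38: go left to 13.
          13 is a leaf — visit 13.
        At 38: go right to 37.
          37 is a leaf — visit 37.
      At 30: no right child.
    At 14: no right child.
  At 18: no right child.
Full pre-order sequence: 7, 3, 21, 27, 19, 9, 32, 18, 14, 30, 38, 13, 37.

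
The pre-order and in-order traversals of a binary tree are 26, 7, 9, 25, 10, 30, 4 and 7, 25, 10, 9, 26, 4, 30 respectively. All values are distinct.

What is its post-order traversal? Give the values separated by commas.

The first element of pre-order is the root; it splits in-order into left and right subtrees.
Root 26: left subtree has 4 nodes {7, 25, 10, 9}, right has 2 {4, 30}.
  Root 7: left subtree has 0 nodes { }, right has 3 {25, 10, 9}.
    Root 9: left subtree has 2 nodes {25, 10}, right has 0 { }.
      Root 25: left subtree has 0 nodes { }, right has 1 {10}.
  Root 30: left subtree has 1 node {4}, right has 0 { }.

10, 25, 9, 7, 4, 30, 26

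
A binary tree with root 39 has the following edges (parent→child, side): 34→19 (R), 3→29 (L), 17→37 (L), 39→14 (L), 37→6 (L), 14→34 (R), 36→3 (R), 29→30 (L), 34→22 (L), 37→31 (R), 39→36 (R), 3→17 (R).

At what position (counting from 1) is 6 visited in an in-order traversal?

In-order visits the left subtree, then the node, then the right subtree.
At 39: go left to 14.
  At 14: no left child.
  Visit 14.
  At 14: go right to 34.
    At 34: go left to 22.
      22 is a leaf — visit 22.
    Visit 34.
    At 34: go right to 19.
      19 is a leaf — visit 19.
Visit 39.
At 39: go right to 36.
  At 36: no left child.
  Visit 36.
  At 36: go right to 3.
    At 3: go left to 29.
      At 29: go left to 30.
        30 is a leaf — visit 30.
      Visit 29.
      At 29: no right child.
    Visit 3.
    At 3: go right to 17.
      At 17: go left to 37.
        At 37: go left to 6.
          6 is a leaf — visit 6.
        Visit 37.
        At 37: go right to 31.
          31 is a leaf — visit 31.
      Visit 17.
      At 17: no right child.
Full in-order sequence: 14, 22, 34, 19, 39, 36, 30, 29, 3, 6, 37, 31, 17.

10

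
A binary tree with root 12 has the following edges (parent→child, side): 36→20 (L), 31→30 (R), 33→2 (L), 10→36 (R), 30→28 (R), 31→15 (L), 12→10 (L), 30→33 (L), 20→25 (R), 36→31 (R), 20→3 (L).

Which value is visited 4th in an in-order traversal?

25

In-order visits the left subtree, then the node, then the right subtree.
At 12: go left to 10.
  At 10: no left child.
  Visit 10.
  At 10: go right to 36.
    At 36: go left to 20.
      At 20: go left to 3.
        3 is a leaf — visit 3.
      Visit 20.
      At 20: go right to 25.
        25 is a leaf — visit 25.
    Visit 36.
    At 36: go right to 31.
      At 31: go left to 15.
        15 is a leaf — visit 15.
      Visit 31.
      At 31: go right to 30.
        At 30: go left to 33.
          At 33: go left to 2.
            2 is a leaf — visit 2.
          Visit 33.
          At 33: no right child.
        Visit 30.
        At 30: go right to 28.
          28 is a leaf — visit 28.
Visit 12.
At 12: no right child.
Full in-order sequence: 10, 3, 20, 25, 36, 15, 31, 2, 33, 30, 28, 12.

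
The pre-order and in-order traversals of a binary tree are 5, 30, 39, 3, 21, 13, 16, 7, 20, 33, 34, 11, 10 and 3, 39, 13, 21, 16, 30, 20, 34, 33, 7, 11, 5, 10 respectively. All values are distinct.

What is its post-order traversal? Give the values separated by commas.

3, 13, 16, 21, 39, 34, 33, 20, 11, 7, 30, 10, 5

The first element of pre-order is the root; it splits in-order into left and right subtrees.
Root 5: left subtree has 11 nodes {3, 39, 13, 21, 16, 30, 20, 34, 33, 7, 11}, right has 1 {10}.
  Root 30: left subtree has 5 nodes {3, 39, 13, 21, 16}, right has 5 {20, 34, 33, 7, 11}.
    Root 39: left subtree has 1 node {3}, right has 3 {13, 21, 16}.
      Root 21: left subtree has 1 node {13}, right has 1 {16}.
    Root 7: left subtree has 3 nodes {20, 34, 33}, right has 1 {11}.
      Root 20: left subtree has 0 nodes { }, right has 2 {34, 33}.
        Root 33: left subtree has 1 node {34}, right has 0 { }.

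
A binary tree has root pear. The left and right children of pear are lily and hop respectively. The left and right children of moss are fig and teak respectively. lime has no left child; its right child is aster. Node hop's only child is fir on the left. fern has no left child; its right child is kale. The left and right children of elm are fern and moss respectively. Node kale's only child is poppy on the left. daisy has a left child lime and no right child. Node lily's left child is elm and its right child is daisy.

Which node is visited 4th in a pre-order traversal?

fern

Pre-order visits the node, then its left subtree, then its right subtree.
Visit pear.
At pear: go left to lily.
  Visit lily.
  At lily: go left to elm.
    Visit elm.
    At elm: go left to fern.
      Visit fern.
      At fern: no left child.
      At fern: go right to kale.
        Visit kale.
        At kale: go left to poppy.
          poppy is a leaf — visit poppy.
        At kale: no right child.
    At elm: go right to moss.
      Visit moss.
      At moss: go left to fig.
        fig is a leaf — visit fig.
      At moss: go right to teak.
        teak is a leaf — visit teak.
  At lily: go right to daisy.
    Visit daisy.
    At daisy: go left to lime.
      Visit lime.
      At lime: no left child.
      At lime: go right to aster.
        aster is a leaf — visit aster.
    At daisy: no right child.
At pear: go right to hop.
  Visit hop.
  At hop: go left to fir.
    fir is a leaf — visit fir.
  At hop: no right child.
Full pre-order sequence: pear, lily, elm, fern, kale, poppy, moss, fig, teak, daisy, lime, aster, hop, fir.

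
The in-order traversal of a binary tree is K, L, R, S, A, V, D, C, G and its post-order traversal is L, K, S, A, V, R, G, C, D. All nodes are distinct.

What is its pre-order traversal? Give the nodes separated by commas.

D, R, K, L, V, A, S, C, G

The last element of post-order is the root; it splits in-order into left and right subtrees.
Root D: left subtree has 6 nodes {K, L, R, S, A, V}, right has 2 {C, G}.
  Root R: left subtree has 2 nodes {K, L}, right has 3 {S, A, V}.
    Root K: left subtree has 0 nodes { }, right has 1 {L}.
    Root V: left subtree has 2 nodes {S, A}, right has 0 { }.
      Root A: left subtree has 1 node {S}, right has 0 { }.
  Root C: left subtree has 0 nodes { }, right has 1 {G}.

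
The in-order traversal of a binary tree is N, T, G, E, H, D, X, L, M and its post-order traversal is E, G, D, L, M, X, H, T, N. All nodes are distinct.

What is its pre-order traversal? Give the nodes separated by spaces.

N T H G E X D M L

The last element of post-order is the root; it splits in-order into left and right subtrees.
Root N: left subtree has 0 nodes { }, right has 8 {T, G, E, H, D, X, L, M}.
  Root T: left subtree has 0 nodes { }, right has 7 {G, E, H, D, X, L, M}.
    Root H: left subtree has 2 nodes {G, E}, right has 4 {D, X, L, M}.
      Root G: left subtree has 0 nodes { }, right has 1 {E}.
      Root X: left subtree has 1 node {D}, right has 2 {L, M}.
        Root M: left subtree has 1 node {L}, right has 0 { }.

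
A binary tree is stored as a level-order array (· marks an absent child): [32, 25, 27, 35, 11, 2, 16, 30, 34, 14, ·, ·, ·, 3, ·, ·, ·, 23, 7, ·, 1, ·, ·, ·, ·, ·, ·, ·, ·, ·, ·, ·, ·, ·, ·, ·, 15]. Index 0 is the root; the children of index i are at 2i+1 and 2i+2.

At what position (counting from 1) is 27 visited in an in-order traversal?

In-order visits the left subtree, then the node, then the right subtree.
At 32: go left to 25.
  At 25: go left to 35.
    At 35: go left to 30.
      30 is a leaf — visit 30.
    Visit 35.
    At 35: go right to 34.
      At 34: go left to 23.
        At 23: no left child.
        Visit 23.
        At 23: go right to 15.
          15 is a leaf — visit 15.
      Visit 34.
      At 34: go right to 7.
        7 is a leaf — visit 7.
  Visit 25.
  At 25: go right to 11.
    At 11: go left to 14.
      At 14: no left child.
      Visit 14.
      At 14: go right to 1.
        1 is a leaf — visit 1.
    Visit 11.
    At 11: no right child.
Visit 32.
At 32: go right to 27.
  At 27: go left to 2.
    2 is a leaf — visit 2.
  Visit 27.
  At 27: go right to 16.
    At 16: go left to 3.
      3 is a leaf — visit 3.
    Visit 16.
    At 16: no right child.
Full in-order sequence: 30, 35, 23, 15, 34, 7, 25, 14, 1, 11, 32, 2, 27, 3, 16.

13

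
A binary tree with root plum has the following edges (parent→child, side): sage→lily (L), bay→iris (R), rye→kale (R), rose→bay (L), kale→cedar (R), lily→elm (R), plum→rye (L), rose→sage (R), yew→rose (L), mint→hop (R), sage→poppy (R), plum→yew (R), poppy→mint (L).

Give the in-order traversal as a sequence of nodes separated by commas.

In-order visits the left subtree, then the node, then the right subtree.
At plum: go left to rye.
  At rye: no left child.
  Visit rye.
  At rye: go right to kale.
    At kale: no left child.
    Visit kale.
    At kale: go right to cedar.
      cedar is a leaf — visit cedar.
Visit plum.
At plum: go right to yew.
  At yew: go left to rose.
    At rose: go left to bay.
      At bay: no left child.
      Visit bay.
      At bay: go right to iris.
        iris is a leaf — visit iris.
    Visit rose.
    At rose: go right to sage.
      At sage: go left to lily.
        At lily: no left child.
        Visit lily.
        At lily: go right to elm.
          elm is a leaf — visit elm.
      Visit sage.
      At sage: go right to poppy.
        At poppy: go left to mint.
          At mint: no left child.
          Visit mint.
          At mint: go right to hop.
            hop is a leaf — visit hop.
        Visit poppy.
        At poppy: no right child.
  Visit yew.
  At yew: no right child.

rye, kale, cedar, plum, bay, iris, rose, lily, elm, sage, mint, hop, poppy, yew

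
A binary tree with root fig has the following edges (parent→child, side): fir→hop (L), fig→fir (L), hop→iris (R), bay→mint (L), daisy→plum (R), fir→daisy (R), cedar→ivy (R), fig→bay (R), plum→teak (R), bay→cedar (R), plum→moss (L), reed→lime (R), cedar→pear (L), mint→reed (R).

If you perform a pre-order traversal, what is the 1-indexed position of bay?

Pre-order visits the node, then its left subtree, then its right subtree.
Visit fig.
At fig: go left to fir.
  Visit fir.
  At fir: go left to hop.
    Visit hop.
    At hop: no left child.
    At hop: go right to iris.
      iris is a leaf — visit iris.
  At fir: go right to daisy.
    Visit daisy.
    At daisy: no left child.
    At daisy: go right to plum.
      Visit plum.
      At plum: go left to moss.
        moss is a leaf — visit moss.
      At plum: go right to teak.
        teak is a leaf — visit teak.
At fig: go right to bay.
  Visit bay.
  At bay: go left to mint.
    Visit mint.
    At mint: no left child.
    At mint: go right to reed.
      Visit reed.
      At reed: no left child.
      At reed: go right to lime.
        lime is a leaf — visit lime.
  At bay: go right to cedar.
    Visit cedar.
    At cedar: go left to pear.
      pear is a leaf — visit pear.
    At cedar: go right to ivy.
      ivy is a leaf — visit ivy.
Full pre-order sequence: fig, fir, hop, iris, daisy, plum, moss, teak, bay, mint, reed, lime, cedar, pear, ivy.

9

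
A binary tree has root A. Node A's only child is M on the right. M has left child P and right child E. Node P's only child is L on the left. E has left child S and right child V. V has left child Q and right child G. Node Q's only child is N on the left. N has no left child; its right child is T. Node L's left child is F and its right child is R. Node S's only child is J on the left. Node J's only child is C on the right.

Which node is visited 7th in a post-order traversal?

S

Post-order visits the left subtree, then the right subtree, then the node.
At A: no left child.
At A: go right to M.
  At M: go left to P.
    At P: go left to L.
      At L: go left to F.
        F is a leaf — visit F.
      At L: go right to R.
        R is a leaf — visit R.
      Visit L.
    At P: no right child.
    Visit P.
  At M: go right to E.
    At E: go left to S.
      At S: go left to J.
        At J: no left child.
        At J: go right to C.
          C is a leaf — visit C.
        Visit J.
      At S: no right child.
      Visit S.
    At E: go right to V.
      At V: go left to Q.
        At Q: go left to N.
          At N: no left child.
          At N: go right to T.
            T is a leaf — visit T.
          Visit N.
        At Q: no right child.
        Visit Q.
      At V: go right to G.
        G is a leaf — visit G.
      Visit V.
    Visit E.
  Visit M.
Visit A.
Full post-order sequence: F, R, L, P, C, J, S, T, N, Q, G, V, E, M, A.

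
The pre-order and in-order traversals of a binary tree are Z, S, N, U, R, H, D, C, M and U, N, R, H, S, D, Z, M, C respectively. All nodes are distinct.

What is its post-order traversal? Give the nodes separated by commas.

The first element of pre-order is the root; it splits in-order into left and right subtrees.
Root Z: left subtree has 6 nodes {U, N, R, H, S, D}, right has 2 {M, C}.
  Root S: left subtree has 4 nodes {U, N, R, H}, right has 1 {D}.
    Root N: left subtree has 1 node {U}, right has 2 {R, H}.
      Root R: left subtree has 0 nodes { }, right has 1 {H}.
  Root C: left subtree has 1 node {M}, right has 0 { }.

U, H, R, N, D, S, M, C, Z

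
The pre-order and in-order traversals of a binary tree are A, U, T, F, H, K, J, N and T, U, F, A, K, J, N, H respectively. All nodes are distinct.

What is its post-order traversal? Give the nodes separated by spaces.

T F U N J K H A

The first element of pre-order is the root; it splits in-order into left and right subtrees.
Root A: left subtree has 3 nodes {T, U, F}, right has 4 {K, J, N, H}.
  Root U: left subtree has 1 node {T}, right has 1 {F}.
  Root H: left subtree has 3 nodes {K, J, N}, right has 0 { }.
    Root K: left subtree has 0 nodes { }, right has 2 {J, N}.
      Root J: left subtree has 0 nodes { }, right has 1 {N}.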